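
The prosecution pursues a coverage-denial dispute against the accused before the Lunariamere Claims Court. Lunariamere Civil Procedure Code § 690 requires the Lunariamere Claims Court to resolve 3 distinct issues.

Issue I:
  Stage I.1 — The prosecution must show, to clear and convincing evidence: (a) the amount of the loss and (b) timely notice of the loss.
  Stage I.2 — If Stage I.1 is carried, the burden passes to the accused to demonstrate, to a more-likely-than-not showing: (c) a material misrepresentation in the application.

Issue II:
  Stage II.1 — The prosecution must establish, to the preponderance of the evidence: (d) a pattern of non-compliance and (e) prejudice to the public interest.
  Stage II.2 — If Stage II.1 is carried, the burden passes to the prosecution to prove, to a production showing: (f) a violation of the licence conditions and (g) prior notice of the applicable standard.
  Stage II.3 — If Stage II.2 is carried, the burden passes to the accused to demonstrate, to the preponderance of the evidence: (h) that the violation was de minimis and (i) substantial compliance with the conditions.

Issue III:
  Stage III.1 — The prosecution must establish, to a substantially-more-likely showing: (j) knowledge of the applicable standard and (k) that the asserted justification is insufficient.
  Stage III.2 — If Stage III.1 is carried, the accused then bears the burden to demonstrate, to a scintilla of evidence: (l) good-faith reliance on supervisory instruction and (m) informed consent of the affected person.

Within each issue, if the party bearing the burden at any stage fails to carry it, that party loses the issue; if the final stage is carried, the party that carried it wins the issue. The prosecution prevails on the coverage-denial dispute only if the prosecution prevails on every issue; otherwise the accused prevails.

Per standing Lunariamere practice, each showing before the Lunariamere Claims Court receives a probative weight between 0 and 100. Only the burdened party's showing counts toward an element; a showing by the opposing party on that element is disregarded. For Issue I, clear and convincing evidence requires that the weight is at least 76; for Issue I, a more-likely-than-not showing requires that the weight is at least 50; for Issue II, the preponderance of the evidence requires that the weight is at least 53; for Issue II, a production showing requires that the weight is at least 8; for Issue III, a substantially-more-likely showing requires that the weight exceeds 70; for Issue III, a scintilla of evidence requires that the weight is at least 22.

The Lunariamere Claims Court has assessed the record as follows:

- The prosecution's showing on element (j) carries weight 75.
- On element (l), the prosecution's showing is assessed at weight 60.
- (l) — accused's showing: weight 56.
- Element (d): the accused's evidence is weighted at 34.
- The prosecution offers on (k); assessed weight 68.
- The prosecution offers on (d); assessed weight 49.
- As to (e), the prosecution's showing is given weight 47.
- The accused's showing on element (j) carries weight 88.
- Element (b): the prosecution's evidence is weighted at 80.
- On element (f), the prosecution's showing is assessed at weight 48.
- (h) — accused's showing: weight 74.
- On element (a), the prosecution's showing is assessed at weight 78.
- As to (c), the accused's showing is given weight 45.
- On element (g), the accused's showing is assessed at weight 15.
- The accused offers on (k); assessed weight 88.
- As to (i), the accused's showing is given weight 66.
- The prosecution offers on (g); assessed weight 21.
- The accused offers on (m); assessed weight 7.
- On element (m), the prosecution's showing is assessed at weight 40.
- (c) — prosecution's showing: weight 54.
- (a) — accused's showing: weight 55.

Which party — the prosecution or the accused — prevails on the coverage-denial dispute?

accused

— Issue I —
Stage I.1 — burden on prosecution; standard: clear and convincing evidence (weight is at least 76).
    (a): 78 (accused's 55 disregarded) ≥ 76 [met]
    (b): 80 ≥ 76 [met]
  All elements met. The burden passes to the accused.
Stage I.2 — burden on accused; standard: a more-likely-than-not showing (weight is at least 50).
    (c): 45 (prosecution's 54 disregarded) < 50 [not met]
  Stage I.2 not carried; the accused fails its burden.
So the prosecution prevails on this issue.
— Issue II —
Stage II.1 (prosecution, the preponderance of the evidence, weight is at least 53): (d) 49 (accused's 34 disregarded) < 53 — fails; (e) 47 < 53 — fails.
  Not every element is met, so the prosecution fails to carry Stage II.1.
The accused prevails on this issue.
— Issue III —
At Stage III.1 the prosecution must meet a substantially-more-likely showing (weight exceeds 70): on (j) the weight is 75 (the accused's 88 is given no effect), which does exceed 70, so (j) meets the standard; on (k) the weight is 68 (the accused's 88 is given no effect), ≤ 70, so (k) does not meet the standard.
  The prosecution does not carry Stage III.1.
The analysis ends at Stage III.1; the accused prevails on this issue.
Per-issue: Issue I → prosecution; Issue II → accused; Issue III → accused. The prosecution must prevail on every issue; overall, the accused prevails.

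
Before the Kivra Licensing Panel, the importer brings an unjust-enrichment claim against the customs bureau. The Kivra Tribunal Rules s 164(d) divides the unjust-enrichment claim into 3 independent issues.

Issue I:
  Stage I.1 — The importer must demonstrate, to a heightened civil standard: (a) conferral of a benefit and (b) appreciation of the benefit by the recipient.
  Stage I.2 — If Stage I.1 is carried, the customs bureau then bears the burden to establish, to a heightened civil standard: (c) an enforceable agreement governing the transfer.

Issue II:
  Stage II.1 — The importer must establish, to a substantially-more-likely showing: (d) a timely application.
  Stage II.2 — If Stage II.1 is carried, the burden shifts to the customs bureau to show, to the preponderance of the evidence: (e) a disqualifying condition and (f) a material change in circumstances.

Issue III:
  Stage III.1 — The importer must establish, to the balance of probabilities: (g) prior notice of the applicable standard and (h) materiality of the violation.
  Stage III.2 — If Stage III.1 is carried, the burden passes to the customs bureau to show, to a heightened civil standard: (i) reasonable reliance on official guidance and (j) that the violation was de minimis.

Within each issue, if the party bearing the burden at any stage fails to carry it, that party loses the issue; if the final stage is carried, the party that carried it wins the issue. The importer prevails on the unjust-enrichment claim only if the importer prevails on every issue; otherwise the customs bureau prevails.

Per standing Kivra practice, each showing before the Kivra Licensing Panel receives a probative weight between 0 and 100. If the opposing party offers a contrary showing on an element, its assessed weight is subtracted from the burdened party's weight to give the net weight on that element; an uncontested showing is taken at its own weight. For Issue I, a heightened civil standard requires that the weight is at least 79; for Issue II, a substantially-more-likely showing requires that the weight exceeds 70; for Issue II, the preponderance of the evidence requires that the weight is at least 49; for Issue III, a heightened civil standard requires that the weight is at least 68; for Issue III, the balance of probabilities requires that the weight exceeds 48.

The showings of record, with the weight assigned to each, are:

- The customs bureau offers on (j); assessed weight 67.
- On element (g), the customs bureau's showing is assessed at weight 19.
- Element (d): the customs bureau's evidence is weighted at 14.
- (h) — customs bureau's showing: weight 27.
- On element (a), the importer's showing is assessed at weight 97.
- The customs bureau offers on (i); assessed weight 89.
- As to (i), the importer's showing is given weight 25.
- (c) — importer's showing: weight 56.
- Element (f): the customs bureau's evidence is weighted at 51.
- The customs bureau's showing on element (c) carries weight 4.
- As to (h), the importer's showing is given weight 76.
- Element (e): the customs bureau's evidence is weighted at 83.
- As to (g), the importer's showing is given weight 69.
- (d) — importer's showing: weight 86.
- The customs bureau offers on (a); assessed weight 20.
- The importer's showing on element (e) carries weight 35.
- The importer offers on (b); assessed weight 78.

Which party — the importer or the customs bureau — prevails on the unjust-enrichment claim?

— Issue I —
Stage I.1 (importer, a heightened civil standard, weight is at least 79): (a) net 97−20=77 < 79 — fails; (b) 78 < 79 — fails.
  Stage I.1 not carried; the importer fails its burden.
So the customs bureau prevails on this issue.
— Issue II —
Stage II.1 (importer, a substantially-more-likely showing, weight exceeds 70): (d) net 86−14=72 > 70 — meets.
  The importer carries Stage II.1; the customs bureau now bears the burden.
Stage II.2 (customs bureau, the preponderance of the evidence, weight is at least 49): (e) net 83−35=48 < 49 — fails; (f) 51 ≥ 49 — meets.
  Stage II.2 not carried; the customs bureau fails its burden.
The importer prevails on this issue.
— Issue III —
Stage III.1 — burden on importer; standard: the balance of probabilities (weight exceeds 48).
    (g): 69 − 19 = 50 > 48 [met]
    (h): 76 − 27 = 49 > 48 [met]
  The importer carries Stage III.1; the customs bureau now bears the burden.
Stage III.2 — burden on customs bureau; standard: a heightened civil standard (weight is at least 68).
    (i): 89 − 25 = 64 < 68 [not met]
    (j): 67 < 68 [not met]
  Stage III.2 not carried; the customs bureau fails its burden.
So the importer prevails on this issue.
Per-issue: Issue I → customs bureau; Issue II → importer; Issue III → importer. The importer must prevail on every issue; overall, the customs bureau prevails.

customs bureau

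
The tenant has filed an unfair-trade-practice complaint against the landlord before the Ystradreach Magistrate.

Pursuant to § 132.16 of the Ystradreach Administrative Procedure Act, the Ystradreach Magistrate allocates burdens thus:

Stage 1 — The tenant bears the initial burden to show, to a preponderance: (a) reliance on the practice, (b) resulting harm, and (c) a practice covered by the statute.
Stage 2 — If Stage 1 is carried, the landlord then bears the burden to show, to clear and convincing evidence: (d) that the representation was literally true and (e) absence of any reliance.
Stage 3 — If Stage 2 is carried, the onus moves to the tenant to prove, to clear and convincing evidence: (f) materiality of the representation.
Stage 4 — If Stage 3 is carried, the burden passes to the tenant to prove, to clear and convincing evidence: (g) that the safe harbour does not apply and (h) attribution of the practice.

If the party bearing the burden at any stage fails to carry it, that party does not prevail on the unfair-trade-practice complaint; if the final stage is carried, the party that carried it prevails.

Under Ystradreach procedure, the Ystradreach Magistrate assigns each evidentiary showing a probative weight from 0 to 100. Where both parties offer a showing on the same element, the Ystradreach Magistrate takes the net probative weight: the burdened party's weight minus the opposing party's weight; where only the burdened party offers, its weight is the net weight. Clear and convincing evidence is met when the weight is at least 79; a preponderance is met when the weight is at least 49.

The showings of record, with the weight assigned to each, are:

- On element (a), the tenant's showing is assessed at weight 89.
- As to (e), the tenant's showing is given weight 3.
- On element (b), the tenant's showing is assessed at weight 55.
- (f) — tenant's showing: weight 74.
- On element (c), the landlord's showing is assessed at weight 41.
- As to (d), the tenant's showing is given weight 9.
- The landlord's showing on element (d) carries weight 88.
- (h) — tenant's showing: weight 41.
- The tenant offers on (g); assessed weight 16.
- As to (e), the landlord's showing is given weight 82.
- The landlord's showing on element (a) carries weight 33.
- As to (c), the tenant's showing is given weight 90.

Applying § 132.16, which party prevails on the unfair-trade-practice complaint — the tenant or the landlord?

landlord

Stage 1 (tenant, a preponderance, weight is at least 49): (a) net 89−33=56 ≥ 49 — meets; (b) 55 ≥ 49 — meets; (c) net 90−41=49 ≥ 49 — meets.
  Stage 1 is satisfied; the onus moves to the landlord.
Stage 2 (landlord, clear and convincing evidence, weight is at least 79): (d) net 88−9=79 ≥ 79 — meets; (e) net 82−3=79 ≥ 79 — meets.
  All elements met. The burden passes to the tenant.
Stage 3 (tenant, clear and convincing evidence, weight is at least 79): (f) 74 < 79 — fails.
  The tenant does not carry Stage 3.
The landlord prevails.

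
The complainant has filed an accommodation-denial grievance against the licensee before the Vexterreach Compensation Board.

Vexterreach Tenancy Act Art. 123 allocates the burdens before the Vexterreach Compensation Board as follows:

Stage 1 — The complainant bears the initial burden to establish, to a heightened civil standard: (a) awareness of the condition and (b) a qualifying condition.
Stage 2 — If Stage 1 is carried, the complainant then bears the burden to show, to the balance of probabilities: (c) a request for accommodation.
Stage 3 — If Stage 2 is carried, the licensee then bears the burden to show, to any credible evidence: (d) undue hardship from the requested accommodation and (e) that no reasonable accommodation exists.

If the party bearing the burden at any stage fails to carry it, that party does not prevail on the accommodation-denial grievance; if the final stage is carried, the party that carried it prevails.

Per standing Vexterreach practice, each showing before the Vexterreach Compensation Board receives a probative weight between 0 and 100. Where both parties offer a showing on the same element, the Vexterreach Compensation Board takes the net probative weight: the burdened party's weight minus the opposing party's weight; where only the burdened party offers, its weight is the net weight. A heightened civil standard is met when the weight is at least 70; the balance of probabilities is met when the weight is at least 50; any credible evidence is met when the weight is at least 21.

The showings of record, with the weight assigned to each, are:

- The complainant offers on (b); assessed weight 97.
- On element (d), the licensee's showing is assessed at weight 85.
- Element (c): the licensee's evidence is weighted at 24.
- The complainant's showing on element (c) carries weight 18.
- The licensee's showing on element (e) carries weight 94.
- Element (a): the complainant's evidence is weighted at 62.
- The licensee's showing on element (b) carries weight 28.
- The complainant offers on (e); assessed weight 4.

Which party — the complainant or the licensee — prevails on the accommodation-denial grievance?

Stage 1 (complainant, a heightened civil standard, weight is at least 70): (a) 62 < 70 — fails; (b) net 97−28=69 < 70 — fails.
  Not every element is met, so the complainant fails to carry Stage 1.
The licensee prevails.

licensee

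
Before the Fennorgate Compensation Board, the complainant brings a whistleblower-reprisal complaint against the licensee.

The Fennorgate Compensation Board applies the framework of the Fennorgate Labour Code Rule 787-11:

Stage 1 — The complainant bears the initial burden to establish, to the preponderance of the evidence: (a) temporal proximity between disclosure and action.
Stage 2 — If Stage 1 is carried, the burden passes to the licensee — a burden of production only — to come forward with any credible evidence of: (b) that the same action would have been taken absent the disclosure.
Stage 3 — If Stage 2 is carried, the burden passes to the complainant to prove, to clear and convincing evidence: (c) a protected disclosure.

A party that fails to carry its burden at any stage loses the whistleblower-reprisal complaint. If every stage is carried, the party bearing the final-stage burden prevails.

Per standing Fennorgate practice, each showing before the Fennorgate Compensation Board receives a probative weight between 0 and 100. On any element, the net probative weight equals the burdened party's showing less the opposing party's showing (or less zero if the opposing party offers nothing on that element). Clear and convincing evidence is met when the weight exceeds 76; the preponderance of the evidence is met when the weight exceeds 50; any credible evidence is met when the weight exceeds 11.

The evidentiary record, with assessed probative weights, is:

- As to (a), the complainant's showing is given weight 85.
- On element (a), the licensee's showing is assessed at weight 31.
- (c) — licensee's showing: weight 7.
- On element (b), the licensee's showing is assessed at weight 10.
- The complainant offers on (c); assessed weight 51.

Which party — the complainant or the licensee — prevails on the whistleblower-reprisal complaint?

complainant

Stage 1 — burden on complainant; standard: the preponderance of the evidence (weight exceeds 50).
    (a): 85 − 31 = 54 > 50 [met]
  Stage 1 is satisfied; the onus moves to the licensee.
Stage 2 — burden on licensee; standard: any credible evidence (weight exceeds 11).
    (b): 10 ≤ 11 [not met]
  Not every element is met, so the licensee fails to carry Stage 2.
So the complainant prevails.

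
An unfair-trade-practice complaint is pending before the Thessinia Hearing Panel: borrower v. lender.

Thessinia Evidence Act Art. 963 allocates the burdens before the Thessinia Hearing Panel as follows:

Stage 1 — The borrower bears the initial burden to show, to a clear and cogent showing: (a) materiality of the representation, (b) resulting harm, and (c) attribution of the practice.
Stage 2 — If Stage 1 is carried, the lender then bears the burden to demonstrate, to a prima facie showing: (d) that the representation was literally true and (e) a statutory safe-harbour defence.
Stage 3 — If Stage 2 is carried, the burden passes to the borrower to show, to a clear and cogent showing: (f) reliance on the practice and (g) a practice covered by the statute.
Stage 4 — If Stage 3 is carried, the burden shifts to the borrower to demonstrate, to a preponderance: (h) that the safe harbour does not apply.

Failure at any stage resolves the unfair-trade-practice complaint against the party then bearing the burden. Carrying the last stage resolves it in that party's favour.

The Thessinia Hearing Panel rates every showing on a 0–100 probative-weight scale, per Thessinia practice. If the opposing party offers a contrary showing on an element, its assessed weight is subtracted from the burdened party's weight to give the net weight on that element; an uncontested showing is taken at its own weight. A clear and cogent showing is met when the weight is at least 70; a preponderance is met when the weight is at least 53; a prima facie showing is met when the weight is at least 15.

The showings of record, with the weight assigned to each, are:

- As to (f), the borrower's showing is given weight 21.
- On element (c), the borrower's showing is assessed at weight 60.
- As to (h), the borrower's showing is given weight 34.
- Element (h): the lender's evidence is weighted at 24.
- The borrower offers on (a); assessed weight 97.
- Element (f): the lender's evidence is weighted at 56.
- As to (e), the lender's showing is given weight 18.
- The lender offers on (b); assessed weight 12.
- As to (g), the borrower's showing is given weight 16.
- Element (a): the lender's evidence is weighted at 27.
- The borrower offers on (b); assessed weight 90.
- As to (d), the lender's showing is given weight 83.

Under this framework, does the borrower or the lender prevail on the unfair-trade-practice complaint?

At Stage 1 the borrower must meet a clear and cogent showing (weight is at least 70): on (a) the weight is 97 less the opposing 27 gives net 70, ≥ 70, so (a) meets the standard; on (b) the weight is 90 less the opposing 12 gives net 78, ≥ 70, so (b) meets the standard; on (c) the weight is 60, < 70, so (c) does not meet the standard.
  The borrower does not carry Stage 1.
So the lender prevails.

lender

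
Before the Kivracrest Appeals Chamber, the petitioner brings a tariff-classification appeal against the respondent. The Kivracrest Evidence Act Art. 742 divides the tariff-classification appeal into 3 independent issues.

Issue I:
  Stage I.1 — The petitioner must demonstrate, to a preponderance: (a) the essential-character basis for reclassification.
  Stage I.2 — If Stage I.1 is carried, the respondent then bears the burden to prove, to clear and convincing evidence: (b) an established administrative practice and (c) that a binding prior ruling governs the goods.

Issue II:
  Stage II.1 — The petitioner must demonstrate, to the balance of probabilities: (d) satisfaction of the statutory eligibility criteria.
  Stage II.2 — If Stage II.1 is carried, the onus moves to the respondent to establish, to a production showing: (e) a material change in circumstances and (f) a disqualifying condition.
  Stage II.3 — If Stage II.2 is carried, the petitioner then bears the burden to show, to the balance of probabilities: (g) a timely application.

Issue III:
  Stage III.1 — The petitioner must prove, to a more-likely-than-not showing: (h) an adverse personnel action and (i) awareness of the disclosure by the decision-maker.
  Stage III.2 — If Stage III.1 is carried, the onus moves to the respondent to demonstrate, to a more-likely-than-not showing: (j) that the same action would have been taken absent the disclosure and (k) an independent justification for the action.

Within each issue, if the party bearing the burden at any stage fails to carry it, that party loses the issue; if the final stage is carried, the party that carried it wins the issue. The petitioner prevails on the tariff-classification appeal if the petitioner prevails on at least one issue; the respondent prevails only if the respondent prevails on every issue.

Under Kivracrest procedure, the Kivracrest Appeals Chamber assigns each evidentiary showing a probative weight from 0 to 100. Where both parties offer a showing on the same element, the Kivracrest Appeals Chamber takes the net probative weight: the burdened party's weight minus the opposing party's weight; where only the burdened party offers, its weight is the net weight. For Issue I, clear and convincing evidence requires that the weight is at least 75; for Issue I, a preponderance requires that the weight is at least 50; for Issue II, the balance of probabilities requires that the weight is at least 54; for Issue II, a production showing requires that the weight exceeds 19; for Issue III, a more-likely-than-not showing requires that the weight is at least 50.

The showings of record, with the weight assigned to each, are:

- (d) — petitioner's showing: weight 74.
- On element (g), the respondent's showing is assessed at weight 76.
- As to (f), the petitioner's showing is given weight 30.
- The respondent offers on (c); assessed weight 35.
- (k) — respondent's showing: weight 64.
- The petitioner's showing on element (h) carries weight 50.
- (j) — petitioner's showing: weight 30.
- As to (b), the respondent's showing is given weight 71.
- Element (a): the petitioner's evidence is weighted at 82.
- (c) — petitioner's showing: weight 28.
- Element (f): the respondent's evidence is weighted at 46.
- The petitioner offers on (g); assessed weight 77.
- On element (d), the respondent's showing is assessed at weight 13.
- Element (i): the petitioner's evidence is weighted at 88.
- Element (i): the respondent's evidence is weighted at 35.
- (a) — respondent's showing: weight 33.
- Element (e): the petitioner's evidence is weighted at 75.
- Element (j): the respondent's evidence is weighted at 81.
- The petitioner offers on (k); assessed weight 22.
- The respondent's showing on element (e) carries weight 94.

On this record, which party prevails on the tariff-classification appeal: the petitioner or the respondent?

petitioner

— Issue I —
Stage I.1 (petitioner, a preponderance, weight is at least 50): (a) net 82−33=49 < 50 — fails.
  Not every element is met, so the petitioner fails to carry Stage I.1.
The analysis ends at Stage I.1; the respondent prevails on this issue.
— Issue II —
Stage II.1 (petitioner, the balance of probabilities, weight is at least 54): (d) net 74−13=61 ≥ 54 — meets.
  Stage II.1 carried; the burden shifts to the respondent.
Stage II.2 (respondent, a production showing, weight exceeds 19): (e) net 94−75=19 ≤ 19 — fails; (f) net 46−30=16 ≤ 19 — fails.
  Stage II.2 not carried; the respondent fails its burden.
The analysis ends at Stage II.2; the petitioner prevails on this issue.
— Issue III —
At Stage III.1 the petitioner must meet a more-likely-than-not showing (weight is at least 50): on (h) the weight is 50, which does reach 50, so (h) meets the standard; on (i) the weight is 88 less the opposing 35 gives net 53, ≥ 50, so (i) meets the standard.
  Stage III.1 is satisfied; the onus moves to the respondent.
At Stage III.2 the respondent must meet a more-likely-than-not showing (weight is at least 50): on (j) the weight is 81 less the opposing 30 gives net 51, which does reach 50, so (j) meets the standard; on (k) the weight is 64 less the opposing 22 gives net 42, which does not reach 50, so (k) does not meet the standard.
  Stage III.2 not carried; the respondent fails its burden.
The analysis ends at Stage III.2; the petitioner prevails on this issue.
Per-issue: Issue I → respondent; Issue II → petitioner; Issue III → petitioner. The petitioner must prevail on at least one issue; overall, the petitioner prevails.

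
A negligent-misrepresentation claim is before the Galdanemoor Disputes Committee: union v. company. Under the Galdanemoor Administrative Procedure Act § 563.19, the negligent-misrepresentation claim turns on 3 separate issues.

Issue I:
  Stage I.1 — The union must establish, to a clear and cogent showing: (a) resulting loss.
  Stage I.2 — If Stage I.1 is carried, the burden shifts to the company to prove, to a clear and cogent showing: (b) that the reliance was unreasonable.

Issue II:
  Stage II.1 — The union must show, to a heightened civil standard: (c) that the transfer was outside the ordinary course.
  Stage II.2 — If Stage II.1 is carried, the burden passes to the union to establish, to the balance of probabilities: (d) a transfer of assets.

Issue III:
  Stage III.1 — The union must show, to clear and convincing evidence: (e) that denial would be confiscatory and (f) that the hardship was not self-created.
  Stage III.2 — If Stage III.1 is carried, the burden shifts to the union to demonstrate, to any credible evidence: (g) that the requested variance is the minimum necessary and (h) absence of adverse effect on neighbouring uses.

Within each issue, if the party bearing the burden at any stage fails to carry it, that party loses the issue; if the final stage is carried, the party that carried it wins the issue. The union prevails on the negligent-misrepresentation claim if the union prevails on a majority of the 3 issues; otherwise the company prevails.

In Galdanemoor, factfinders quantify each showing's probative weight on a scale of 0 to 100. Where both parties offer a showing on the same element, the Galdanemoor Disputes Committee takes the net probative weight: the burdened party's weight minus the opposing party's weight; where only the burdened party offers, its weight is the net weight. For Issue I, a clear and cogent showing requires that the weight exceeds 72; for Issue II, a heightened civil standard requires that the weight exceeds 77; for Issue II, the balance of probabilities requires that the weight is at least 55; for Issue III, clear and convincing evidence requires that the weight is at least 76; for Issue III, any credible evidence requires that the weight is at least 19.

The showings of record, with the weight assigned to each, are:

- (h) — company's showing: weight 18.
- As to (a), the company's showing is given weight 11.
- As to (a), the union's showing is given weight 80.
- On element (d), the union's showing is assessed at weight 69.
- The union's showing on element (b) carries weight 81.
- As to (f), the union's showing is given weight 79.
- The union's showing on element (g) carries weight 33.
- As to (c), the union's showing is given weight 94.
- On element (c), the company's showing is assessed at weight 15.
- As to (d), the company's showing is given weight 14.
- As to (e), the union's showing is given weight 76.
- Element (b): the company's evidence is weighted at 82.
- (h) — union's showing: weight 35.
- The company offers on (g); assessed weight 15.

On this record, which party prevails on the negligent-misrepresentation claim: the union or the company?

company

— Issue I —
Stage I.1 — burden on union; standard: a clear and cogent showing (weight exceeds 72).
    (a): 80 − 11 = 69 ≤ 72 [not met]
  Stage I.1 not carried; the union fails its burden.
So the company prevails on this issue.
— Issue II —
Stage II.1 (union, a heightened civil standard, weight exceeds 77): (c) net 94−15=79 > 77 — meets.
  Stage II.1 carried; the burden remains with the union.
Stage II.2 (union, the balance of probabilities, weight is at least 55): (d) net 69−14=55 ≥ 55 — meets.
  Stage II.2 carried; the final stage is satisfied.
With every stage satisfied, the union prevails on this issue.
— Issue III —
At Stage III.1 the union must meet clear and convincing evidence (weight is at least 76): on (e) the weight is 76, ≥ 76, so (e) meets the standard; on (f) the weight is 79, ≥ 76, so (f) meets the standard.
  Stage III.1 is satisfied; the union continues to bear the burden.
At Stage III.2 the union must meet any credible evidence (weight is at least 19): on (g) the weight is 33 less the opposing 15 gives net 18, < 19, so (g) does not meet the standard; on (h) the weight is 35 less the opposing 18 gives net 17, which does not reach 19, so (h) does not meet the standard.
  The union does not carry Stage III.2.
The company prevails on this issue.
Per-issue: Issue I → company; Issue II → union; Issue III → company. The union must prevail on a majority of issues; overall, the company prevails.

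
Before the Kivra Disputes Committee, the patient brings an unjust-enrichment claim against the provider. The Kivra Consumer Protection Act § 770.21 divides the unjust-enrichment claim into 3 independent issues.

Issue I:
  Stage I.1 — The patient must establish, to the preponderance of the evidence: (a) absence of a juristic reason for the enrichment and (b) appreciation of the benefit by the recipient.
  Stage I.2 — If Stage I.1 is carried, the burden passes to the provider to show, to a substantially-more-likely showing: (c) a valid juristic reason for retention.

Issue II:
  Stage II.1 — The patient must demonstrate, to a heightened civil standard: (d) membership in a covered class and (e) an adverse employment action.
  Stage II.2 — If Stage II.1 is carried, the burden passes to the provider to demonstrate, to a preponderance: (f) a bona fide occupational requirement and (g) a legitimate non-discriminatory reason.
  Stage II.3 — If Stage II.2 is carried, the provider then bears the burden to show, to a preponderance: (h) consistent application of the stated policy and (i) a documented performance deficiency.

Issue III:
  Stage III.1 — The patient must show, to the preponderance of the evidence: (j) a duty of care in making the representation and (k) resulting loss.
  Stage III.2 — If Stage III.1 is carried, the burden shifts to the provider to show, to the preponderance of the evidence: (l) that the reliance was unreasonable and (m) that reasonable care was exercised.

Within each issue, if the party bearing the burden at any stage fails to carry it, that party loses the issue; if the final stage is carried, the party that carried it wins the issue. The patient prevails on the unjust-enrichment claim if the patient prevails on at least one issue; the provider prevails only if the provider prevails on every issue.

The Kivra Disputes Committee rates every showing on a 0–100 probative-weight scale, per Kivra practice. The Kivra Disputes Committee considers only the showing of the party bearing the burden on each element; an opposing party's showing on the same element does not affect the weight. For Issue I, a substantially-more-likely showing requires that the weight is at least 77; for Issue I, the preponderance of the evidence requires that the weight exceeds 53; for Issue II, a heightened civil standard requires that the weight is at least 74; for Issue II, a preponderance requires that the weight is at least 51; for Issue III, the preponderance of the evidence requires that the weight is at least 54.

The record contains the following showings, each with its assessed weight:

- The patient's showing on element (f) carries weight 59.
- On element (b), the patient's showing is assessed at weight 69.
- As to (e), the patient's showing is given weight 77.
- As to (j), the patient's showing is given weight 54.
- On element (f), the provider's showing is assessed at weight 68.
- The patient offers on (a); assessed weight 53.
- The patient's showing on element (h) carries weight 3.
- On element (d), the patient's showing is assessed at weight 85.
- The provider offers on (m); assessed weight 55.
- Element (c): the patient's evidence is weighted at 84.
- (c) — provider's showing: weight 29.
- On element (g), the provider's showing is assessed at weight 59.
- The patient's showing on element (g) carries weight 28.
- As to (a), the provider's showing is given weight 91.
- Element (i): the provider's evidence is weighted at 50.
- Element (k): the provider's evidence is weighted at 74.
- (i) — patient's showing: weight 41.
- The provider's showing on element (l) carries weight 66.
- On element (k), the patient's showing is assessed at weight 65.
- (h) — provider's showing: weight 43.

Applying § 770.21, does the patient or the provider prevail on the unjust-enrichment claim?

patient

— Issue I —
Stage I.1 — burden on patient; standard: the preponderance of the evidence (weight exceeds 53).
    (a): 53 (provider's 91 disregarded) ≤ 53 [not met]
    (b): 69 > 53 [met]
  Stage I.1 not carried; the patient fails its burden.
So the provider prevails on this issue.
— Issue II —
Stage II.1 — burden on patient; standard: a heightened civil standard (weight is at least 74).
    (d): 85 ≥ 74 [met]
    (e): 77 ≥ 74 [met]
  All elements met. The burden passes to the provider.
Stage II.2 — burden on provider; standard: a preponderance (weight is at least 51).
    (f): 68 (patient's 59 disregarded) ≥ 51 [met]
    (g): 59 (patient's 28 disregarded) ≥ 51 [met]
  All elements met. The provider retains the burden for Stage II.3.
Stage II.3 — burden on provider; standard: a preponderance (weight is at least 51).
    (h): 43 (patient's 3 disregarded) < 51 [not met]
    (i): 50 (patient's 41 disregarded) < 51 [not met]
  Stage II.3 not carried; the provider fails its burden.
The analysis ends at Stage II.3; the patient prevails on this issue.
— Issue III —
At Stage III.1 the patient must meet the preponderance of the evidence (weight is at least 54): on (j) the weight is 54, ≥ 54, so (j) meets the standard; on (k) the weight is 65 (the provider's 74 is given no effect), which does reach 54, so (k) meets the standard.
  Stage III.1 is satisfied; the onus moves to the provider.
At Stage III.2 the provider must meet the preponderance of the evidence (weight is at least 54): on (l) the weight is 66, which does reach 54, so (l) meets the standard; on (m) the weight is 55, ≥ 54, so (m) meets the standard.
  Stage III.2 carried; the final stage is satisfied.
With every stage satisfied, the provider prevails on this issue.
Per-issue: Issue I → provider; Issue II → patient; Issue III → provider. The patient must prevail on at least one issue; overall, the patient prevails.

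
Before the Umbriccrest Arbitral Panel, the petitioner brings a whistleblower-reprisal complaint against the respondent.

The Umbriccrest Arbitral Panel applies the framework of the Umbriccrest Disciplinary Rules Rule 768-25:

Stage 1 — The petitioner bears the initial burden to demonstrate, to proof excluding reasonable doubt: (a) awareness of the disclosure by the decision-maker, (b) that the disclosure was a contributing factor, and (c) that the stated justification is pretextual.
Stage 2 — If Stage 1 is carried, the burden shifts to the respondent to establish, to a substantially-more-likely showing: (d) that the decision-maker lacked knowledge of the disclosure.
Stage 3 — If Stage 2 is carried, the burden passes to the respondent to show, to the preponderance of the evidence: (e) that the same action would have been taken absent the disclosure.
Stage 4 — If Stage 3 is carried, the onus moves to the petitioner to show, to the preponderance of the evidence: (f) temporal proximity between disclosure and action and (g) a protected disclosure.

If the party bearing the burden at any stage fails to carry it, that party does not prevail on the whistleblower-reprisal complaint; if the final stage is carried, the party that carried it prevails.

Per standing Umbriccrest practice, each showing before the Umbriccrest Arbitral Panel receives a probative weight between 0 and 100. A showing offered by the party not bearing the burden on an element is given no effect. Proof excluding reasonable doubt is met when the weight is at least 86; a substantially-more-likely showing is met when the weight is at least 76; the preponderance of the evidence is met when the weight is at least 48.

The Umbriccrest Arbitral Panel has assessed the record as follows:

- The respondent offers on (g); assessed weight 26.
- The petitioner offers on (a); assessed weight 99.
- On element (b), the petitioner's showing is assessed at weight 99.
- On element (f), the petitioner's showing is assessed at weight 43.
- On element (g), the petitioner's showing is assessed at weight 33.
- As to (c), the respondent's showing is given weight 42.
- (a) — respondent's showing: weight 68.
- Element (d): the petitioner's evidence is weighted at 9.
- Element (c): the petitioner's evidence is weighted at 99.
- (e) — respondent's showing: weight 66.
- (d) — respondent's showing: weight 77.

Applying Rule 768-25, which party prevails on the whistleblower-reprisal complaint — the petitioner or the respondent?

Stage 1 — burden on petitioner; standard: proof excluding reasonable doubt (weight is at least 86).
    (a): 99 (respondent's 68 disregarded) ≥ 86 [met]
    (b): 99 ≥ 86 [met]
    (c): 99 (respondent's 42 disregarded) ≥ 86 [met]
  Stage 1 carried; the burden shifts to the respondent.
Stage 2 — burden on respondent; standard: a substantially-more-likely showing (weight is at least 76).
    (d): 77 (petitioner's 9 disregarded) ≥ 76 [met]
  All elements met. The respondent retains the burden for Stage 3.
Stage 3 — burden on respondent; standard: the preponderance of the evidence (weight is at least 48).
    (e): 66 ≥ 48 [met]
  Stage 3 is satisfied; the onus moves to the petitioner.
Stage 4 — burden on petitioner; standard: the preponderance of the evidence (weight is at least 48).
    (f): 43 < 48 [not met]
    (g): 33 (respondent's 26 disregarded) < 48 [not met]
  The petitioner does not carry Stage 4.
So the respondent prevails.

respondent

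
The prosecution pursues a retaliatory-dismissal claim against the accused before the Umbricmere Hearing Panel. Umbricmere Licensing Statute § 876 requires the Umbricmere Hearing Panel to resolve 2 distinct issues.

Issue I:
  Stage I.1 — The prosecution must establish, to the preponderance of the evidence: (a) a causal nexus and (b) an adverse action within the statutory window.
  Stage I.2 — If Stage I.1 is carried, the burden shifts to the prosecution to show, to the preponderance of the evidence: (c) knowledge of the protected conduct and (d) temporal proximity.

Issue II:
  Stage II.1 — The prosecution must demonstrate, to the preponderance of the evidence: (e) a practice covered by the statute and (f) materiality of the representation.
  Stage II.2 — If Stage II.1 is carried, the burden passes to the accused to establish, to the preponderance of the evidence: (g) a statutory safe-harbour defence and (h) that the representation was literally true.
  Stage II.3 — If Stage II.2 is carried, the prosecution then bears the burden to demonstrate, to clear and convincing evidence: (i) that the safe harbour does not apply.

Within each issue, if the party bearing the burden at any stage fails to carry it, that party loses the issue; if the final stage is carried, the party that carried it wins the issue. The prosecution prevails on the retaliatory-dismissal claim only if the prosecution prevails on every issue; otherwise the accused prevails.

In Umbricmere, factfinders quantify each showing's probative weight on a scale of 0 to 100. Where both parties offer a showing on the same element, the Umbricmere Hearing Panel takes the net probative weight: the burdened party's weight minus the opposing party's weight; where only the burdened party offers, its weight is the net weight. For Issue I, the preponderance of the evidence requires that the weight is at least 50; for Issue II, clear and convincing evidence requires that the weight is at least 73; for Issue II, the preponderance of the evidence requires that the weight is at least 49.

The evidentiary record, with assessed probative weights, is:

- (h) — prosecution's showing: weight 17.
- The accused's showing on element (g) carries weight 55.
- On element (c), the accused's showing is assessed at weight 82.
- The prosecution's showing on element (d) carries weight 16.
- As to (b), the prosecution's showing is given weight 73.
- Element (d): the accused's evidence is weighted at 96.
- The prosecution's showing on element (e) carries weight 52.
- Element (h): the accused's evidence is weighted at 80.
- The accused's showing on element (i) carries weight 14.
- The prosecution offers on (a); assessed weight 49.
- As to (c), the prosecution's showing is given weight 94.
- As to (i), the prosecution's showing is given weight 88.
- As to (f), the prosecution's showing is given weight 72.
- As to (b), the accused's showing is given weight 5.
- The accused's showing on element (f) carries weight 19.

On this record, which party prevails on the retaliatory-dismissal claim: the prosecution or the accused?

accused

— Issue I —
Stage I.1 — burden on prosecution; standard: the preponderance of the evidence (weight is at least 50).
    (a): 49 < 50 [not met]
    (b): 73 − 5 = 68 ≥ 50 [met]
  The prosecution does not carry Stage I.1.
The analysis ends at Stage I.1; the accused prevails on this issue.
— Issue II —
Stage II.1 (prosecution, the preponderance of the evidence, weight is at least 49): (e) 52 ≥ 49 — meets; (f) net 72−19=53 ≥ 49 — meets.
  The prosecution carries Stage II.1; the accused now bears the burden.
Stage II.2 (accused, the preponderance of the evidence, weight is at least 49): (g) 55 ≥ 49 — meets; (h) net 80−17=63 ≥ 49 — meets.
  The accused carries Stage II.2; the prosecution now bears the burden.
Stage II.3 (prosecution, clear and convincing evidence, weight is at least 73): (i) net 88−14=74 ≥ 73 — meets.
  The prosecution carries the last stage.
Every stage carried; the prosecution prevails on this issue.
Per-issue: Issue I → accused; Issue II → prosecution. The prosecution must prevail on every issue; overall, the accused prevails.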